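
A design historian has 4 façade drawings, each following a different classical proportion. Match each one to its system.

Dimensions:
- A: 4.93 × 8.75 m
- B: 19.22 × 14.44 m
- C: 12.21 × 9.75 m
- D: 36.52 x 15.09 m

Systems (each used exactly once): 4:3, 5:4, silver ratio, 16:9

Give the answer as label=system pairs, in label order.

A = 8.75/4.93 ≈ 1.775 → 16:9 (1.778)
B = 19.22/14.44 ≈ 1.331 → 4:3 (1.333)
C = 12.21/9.75 ≈ 1.252 → 5:4 (1.250)
D = 36.52/15.09 ≈ 2.420 → silver ratio (2.414)

A=16:9, B=4:3, C=5:4, D=silver ratio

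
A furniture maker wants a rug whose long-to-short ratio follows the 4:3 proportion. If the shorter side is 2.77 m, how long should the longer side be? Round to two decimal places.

4:3 ≈ 1.33333.
Longer side = 2.77 × 1.33333 ≈ 3.6933 → 3.69 m.

3.69 m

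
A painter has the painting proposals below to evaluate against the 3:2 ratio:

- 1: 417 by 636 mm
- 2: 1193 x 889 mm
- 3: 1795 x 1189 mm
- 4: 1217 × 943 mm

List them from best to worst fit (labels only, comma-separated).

3, 1, 2, 4

Ratios: 1 = 636 / 417 ≈ 1.525; 2 = 1193 / 889 ≈ 1.342; 3 = 1795 / 1189 ≈ 1.510; 4 = 1217 / 943 ≈ 1.291.
|Δ from 1.500|: 1 0.025; 2 0.158; 3 0.010; 4 0.209.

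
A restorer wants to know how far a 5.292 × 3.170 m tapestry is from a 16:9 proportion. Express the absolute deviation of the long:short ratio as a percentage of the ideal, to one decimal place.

6.1%

Ratio = 5.292 / 3.170 ≈ 1.6694.
Ideal 16:9 ≈ 1.7778. |1.6694 − 1.7778| / 1.7778 ≈ 6.10% → 6.1%.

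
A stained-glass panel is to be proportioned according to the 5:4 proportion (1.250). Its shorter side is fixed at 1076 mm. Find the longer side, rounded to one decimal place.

5:4 = 1.25000.
Longer side = 1076 × 1.25000 ≈ 1345.000 → 1345.0 mm.

1345.0 mm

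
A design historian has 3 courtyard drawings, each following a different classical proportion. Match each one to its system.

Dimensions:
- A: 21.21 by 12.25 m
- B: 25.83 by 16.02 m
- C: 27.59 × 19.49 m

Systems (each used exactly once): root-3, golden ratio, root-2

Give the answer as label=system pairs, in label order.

A = 21.21/12.25 ≈ 1.731 → root-3 (1.732)
B = 25.83/16.02 ≈ 1.612 → golden ratio (1.618)
C = 27.59/19.49 ≈ 1.416 → root-2 (1.414)

A=root-3, B=golden ratio, C=root-2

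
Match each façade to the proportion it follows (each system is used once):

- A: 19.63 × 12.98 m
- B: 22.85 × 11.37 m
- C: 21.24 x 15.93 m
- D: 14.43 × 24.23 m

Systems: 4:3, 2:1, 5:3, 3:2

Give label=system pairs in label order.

A = 19.63/12.98 ≈ 1.512 → 3:2 (1.500)
B = 22.85/11.37 ≈ 2.010 → 2:1 (2.000)
C = 21.24/15.93 ≈ 1.333 → 4:3 (1.333)
D = 24.23/14.43 ≈ 1.679 → 5:3 (1.667)

A=3:2, B=2:1, C=4:3, D=5:3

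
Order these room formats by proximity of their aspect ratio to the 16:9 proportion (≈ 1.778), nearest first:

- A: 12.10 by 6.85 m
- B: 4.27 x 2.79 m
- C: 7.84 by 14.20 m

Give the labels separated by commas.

A: 12.10/6.85 ≈ 1.766 → |1.766 − 1.778| = 0.012
B: 4.27/2.79 ≈ 1.530 → |1.530 − 1.778| = 0.248
C: 14.20/7.84 ≈ 1.811 → |1.811 − 1.778| = 0.033

A, C, B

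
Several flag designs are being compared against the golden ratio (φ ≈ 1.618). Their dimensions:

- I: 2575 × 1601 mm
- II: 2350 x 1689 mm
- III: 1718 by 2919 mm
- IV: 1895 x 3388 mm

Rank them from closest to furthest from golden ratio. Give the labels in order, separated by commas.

I, III, IV, II

Ratios: I = 2575 / 1601 ≈ 1.608; II = 2350 / 1689 ≈ 1.391; III = 2919 / 1718 ≈ 1.699; IV = 3388 / 1895 ≈ 1.788.
|Δ from 1.618|: I 0.010; II 0.227; III 0.081; IV 0.170.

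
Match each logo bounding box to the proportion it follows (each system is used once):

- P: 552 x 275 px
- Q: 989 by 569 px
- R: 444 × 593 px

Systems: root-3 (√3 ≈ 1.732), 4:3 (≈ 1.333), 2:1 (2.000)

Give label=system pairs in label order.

P=2:1, Q=root-3, R=4:3

Ratios: P ≈ 2.007; Q ≈ 1.738; R ≈ 1.336.
Targets: root-3 ≈ 1.732; 4:3 ≈ 1.333; 2:1 ≈ 2.000.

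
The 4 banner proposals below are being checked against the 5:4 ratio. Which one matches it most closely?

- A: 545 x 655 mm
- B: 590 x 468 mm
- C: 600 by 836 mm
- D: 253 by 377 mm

B

Target 5:4 ≈ 1.250.
A: 1.202 (Δ0.048)  B: 1.261 (Δ0.011)  C: 1.393 (Δ0.143)  D: 1.490 (Δ0.240)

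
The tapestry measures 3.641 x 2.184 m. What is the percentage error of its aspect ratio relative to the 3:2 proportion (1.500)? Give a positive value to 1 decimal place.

Ratio = 3.641 / 2.184 ≈ 1.6671.
Ideal 3:2 = 1.5000. |1.6671 − 1.5000| / 1.5000 ≈ 11.14% → 11.1%.

11.1%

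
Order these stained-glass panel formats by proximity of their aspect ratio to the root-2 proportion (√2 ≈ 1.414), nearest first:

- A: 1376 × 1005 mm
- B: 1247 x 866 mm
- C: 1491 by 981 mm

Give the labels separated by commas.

B, A, C

Ratios: A = 1376 / 1005 ≈ 1.369; B = 1247 / 866 ≈ 1.440; C = 1491 / 981 ≈ 1.520.
|Δ from 1.414|: A 0.045; B 0.026; C 0.106.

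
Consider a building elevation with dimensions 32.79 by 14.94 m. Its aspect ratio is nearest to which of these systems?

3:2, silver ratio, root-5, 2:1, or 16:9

root-5

32.79/14.94 ≈ 2.195. Nearest candidates are root-5 (2.236, off by 0.041) and 2:1 (2.000, off by 0.195).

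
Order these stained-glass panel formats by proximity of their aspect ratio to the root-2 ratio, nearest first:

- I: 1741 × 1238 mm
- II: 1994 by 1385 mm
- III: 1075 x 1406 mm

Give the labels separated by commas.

I, II, III

I: 1741/1238 ≈ 1.406 → |1.406 − 1.414| = 0.008
II: 1994/1385 ≈ 1.440 → |1.440 − 1.414| = 0.026
III: 1406/1075 ≈ 1.308 → |1.308 − 1.414| = 0.106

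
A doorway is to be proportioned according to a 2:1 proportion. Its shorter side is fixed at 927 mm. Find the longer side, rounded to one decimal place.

2:1 = 2.00000.
Longer side = 927 × 2.00000 ≈ 1854.000 → 1854.0 mm.

1854.0 mm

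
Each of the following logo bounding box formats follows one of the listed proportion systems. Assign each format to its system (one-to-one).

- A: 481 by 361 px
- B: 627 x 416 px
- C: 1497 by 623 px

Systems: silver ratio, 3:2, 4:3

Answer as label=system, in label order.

Ratios: A ≈ 1.332; B ≈ 1.507; C ≈ 2.403.
Targets: silver ratio ≈ 2.414; 3:2 ≈ 1.500; 4:3 ≈ 1.333.

A=4:3, B=3:2, C=silver ratio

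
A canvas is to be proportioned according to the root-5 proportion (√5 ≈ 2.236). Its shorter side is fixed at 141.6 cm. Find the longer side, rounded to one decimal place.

root-5 ≈ 2.23607.
Longer side = 141.6 × 2.23607 ≈ 316.628 → 316.6 cm.

316.6 cm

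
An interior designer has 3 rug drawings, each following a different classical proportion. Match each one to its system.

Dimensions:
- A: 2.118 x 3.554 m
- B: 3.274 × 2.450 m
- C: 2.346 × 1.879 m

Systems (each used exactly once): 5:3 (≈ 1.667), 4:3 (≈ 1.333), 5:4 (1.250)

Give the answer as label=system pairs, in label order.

Ratios: A ≈ 1.678; B ≈ 1.336; C ≈ 1.249.
Targets: 5:3 ≈ 1.667; 4:3 ≈ 1.333; 5:4 ≈ 1.250.

A=5:3, B=4:3, C=5:4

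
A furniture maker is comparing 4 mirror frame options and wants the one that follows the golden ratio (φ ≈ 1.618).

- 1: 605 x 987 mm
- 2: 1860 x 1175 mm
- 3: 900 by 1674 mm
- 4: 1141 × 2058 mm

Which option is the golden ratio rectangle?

1

Target golden ratio ≈ 1.618.
1: 1.631 (Δ0.013)  2: 1.583 (Δ0.035)  3: 1.860 (Δ0.242)  4: 1.804 (Δ0.186)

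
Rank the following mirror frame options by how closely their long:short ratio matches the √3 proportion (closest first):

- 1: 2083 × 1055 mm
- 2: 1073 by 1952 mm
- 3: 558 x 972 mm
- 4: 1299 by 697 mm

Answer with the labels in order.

3, 2, 4, 1

Ratios: 1 = 2083 / 1055 ≈ 1.974; 2 = 1952 / 1073 ≈ 1.819; 3 = 972 / 558 ≈ 1.742; 4 = 1299 / 697 ≈ 1.864.
|Δ from 1.732|: 1 0.242; 2 0.087; 3 0.010; 4 0.132.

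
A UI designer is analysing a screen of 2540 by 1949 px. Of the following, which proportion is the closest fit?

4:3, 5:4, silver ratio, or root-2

Ratio = 2540 / 1949 ≈ 1.303.
Distances: 4:3 1.333 (Δ 0.030); 5:4 1.250 (Δ 0.053); silver ratio 2.414 (Δ 1.111); root-2 1.414 (Δ 0.111).

4:3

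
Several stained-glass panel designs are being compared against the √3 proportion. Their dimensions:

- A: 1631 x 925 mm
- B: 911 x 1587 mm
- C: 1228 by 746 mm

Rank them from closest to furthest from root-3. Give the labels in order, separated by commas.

Ratios: A = 1631 / 925 ≈ 1.763; B = 1587 / 911 ≈ 1.742; C = 1228 / 746 ≈ 1.646.
|Δ from 1.732|: A 0.031; B 0.010; C 0.086.

B, A, C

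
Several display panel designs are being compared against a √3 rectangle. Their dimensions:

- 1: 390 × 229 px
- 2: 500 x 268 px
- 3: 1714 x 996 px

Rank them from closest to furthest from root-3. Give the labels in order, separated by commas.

1: 390/229 ≈ 1.703 → |1.703 − 1.732| = 0.029
2: 500/268 ≈ 1.866 → |1.866 − 1.732| = 0.134
3: 1714/996 ≈ 1.721 → |1.721 − 1.732| = 0.011

3, 1, 2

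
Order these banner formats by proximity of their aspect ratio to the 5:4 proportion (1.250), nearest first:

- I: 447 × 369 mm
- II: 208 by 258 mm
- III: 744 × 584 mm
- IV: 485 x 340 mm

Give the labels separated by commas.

II, III, I, IV

I: 447/369 ≈ 1.211 → |1.211 − 1.250| = 0.039
II: 258/208 ≈ 1.240 → |1.240 − 1.250| = 0.010
III: 744/584 ≈ 1.274 → |1.274 − 1.250| = 0.024
IV: 485/340 ≈ 1.426 → |1.426 − 1.250| = 0.176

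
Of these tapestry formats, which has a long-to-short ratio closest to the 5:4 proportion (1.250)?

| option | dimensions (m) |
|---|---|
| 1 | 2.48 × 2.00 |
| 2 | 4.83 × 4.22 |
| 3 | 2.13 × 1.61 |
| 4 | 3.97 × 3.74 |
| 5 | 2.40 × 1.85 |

1

Target 5:4 ≈ 1.250.
1: 1.240 (Δ0.010)  2: 1.145 (Δ0.105)  3: 1.323 (Δ0.073)  4: 1.061 (Δ0.189)  5: 1.297 (Δ0.047)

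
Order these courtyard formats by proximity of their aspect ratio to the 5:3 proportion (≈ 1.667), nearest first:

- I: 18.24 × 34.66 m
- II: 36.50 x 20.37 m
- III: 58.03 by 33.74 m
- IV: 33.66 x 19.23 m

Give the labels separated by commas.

I: 34.66/18.24 ≈ 1.900 → |1.900 − 1.667| = 0.233
II: 36.50/20.37 ≈ 1.792 → |1.792 − 1.667| = 0.125
III: 58.03/33.74 ≈ 1.720 → |1.720 − 1.667| = 0.053
IV: 33.66/19.23 ≈ 1.750 → |1.750 − 1.667| = 0.083

III, IV, II, I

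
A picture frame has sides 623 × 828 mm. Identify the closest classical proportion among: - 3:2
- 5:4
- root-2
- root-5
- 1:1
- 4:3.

4:3

828/623 ≈ 1.329. Nearest candidates are 4:3 (1.333, off by 0.004) and 5:4 (1.250, off by 0.079).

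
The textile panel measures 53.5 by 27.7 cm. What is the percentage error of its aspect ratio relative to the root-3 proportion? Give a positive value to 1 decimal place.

Ratio = 53.5 / 27.7 ≈ 1.9314.
Ideal root-3 ≈ 1.7321. |1.9314 − 1.7321| / 1.7321 ≈ 11.51% → 11.5%.

11.5%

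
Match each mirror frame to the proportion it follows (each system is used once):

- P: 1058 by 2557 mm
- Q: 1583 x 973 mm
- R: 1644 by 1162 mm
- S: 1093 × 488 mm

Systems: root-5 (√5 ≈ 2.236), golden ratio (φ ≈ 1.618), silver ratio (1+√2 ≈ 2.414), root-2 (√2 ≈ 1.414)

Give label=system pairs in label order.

Ratios: P ≈ 2.417; Q ≈ 1.627; R ≈ 1.415; S ≈ 2.240.
Targets: root-5 ≈ 2.236; golden ratio ≈ 1.618; silver ratio ≈ 2.414; root-2 ≈ 1.414.

P=silver ratio, Q=golden ratio, R=root-2, S=root-5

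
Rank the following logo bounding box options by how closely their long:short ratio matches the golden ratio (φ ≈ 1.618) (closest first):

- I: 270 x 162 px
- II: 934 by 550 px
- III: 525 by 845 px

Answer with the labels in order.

I: 270/162 ≈ 1.667 → |1.667 − 1.618| = 0.049
II: 934/550 ≈ 1.698 → |1.698 − 1.618| = 0.080
III: 845/525 ≈ 1.610 → |1.610 − 1.618| = 0.008

III, I, II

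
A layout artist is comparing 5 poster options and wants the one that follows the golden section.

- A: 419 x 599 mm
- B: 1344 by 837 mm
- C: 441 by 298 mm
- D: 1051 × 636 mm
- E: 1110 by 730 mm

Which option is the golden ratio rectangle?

Target golden ratio ≈ 1.618.
A: 1.430 (Δ0.188)  B: 1.606 (Δ0.012)  C: 1.480 (Δ0.138)  D: 1.653 (Δ0.035)  E: 1.521 (Δ0.097)

B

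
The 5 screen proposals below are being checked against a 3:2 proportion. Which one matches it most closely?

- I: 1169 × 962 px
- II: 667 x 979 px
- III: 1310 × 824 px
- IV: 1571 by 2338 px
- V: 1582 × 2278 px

Ratios (long/short): I ≈ 1.215; II ≈ 1.468; III ≈ 1.590; IV ≈ 1.488; V ≈ 1.440.
3:2 ≈ 1.500; option IV is nearest (Δ 0.012).

IV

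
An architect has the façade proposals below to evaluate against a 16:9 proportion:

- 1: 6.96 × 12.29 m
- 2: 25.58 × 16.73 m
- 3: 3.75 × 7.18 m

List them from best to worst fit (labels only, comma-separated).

1, 3, 2

Ratios: 1 = 12.29 / 6.96 ≈ 1.766; 2 = 25.58 / 16.73 ≈ 1.529; 3 = 7.18 / 3.75 ≈ 1.915.
|Δ from 1.778|: 1 0.012; 2 0.249; 3 0.137.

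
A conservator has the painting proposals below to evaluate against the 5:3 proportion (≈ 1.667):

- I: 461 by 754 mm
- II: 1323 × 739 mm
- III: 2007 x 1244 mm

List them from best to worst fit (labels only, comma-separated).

I, III, II

Ratios: I = 754 / 461 ≈ 1.636; II = 1323 / 739 ≈ 1.790; III = 2007 / 1244 ≈ 1.613.
|Δ from 1.667|: I 0.031; II 0.123; III 0.054.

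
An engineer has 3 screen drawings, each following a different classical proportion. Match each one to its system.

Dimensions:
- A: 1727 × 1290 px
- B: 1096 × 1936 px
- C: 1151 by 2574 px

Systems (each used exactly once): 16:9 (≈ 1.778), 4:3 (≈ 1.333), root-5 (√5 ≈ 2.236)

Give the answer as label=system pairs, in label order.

A=4:3, B=16:9, C=root-5

Ratios: A ≈ 1.339; B ≈ 1.766; C ≈ 2.236.
Targets: 16:9 ≈ 1.778; 4:3 ≈ 1.333; root-5 ≈ 2.236.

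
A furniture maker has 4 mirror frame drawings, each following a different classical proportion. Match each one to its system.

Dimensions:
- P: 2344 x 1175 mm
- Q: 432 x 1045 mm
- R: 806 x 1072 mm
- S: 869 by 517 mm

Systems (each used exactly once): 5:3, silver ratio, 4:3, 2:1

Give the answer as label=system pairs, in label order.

P=2:1, Q=silver ratio, R=4:3, S=5:3

Ratios: P ≈ 1.995; Q ≈ 2.419; R ≈ 1.330; S ≈ 1.681.
Targets: 5:3 ≈ 1.667; silver ratio ≈ 2.414; 4:3 ≈ 1.333; 2:1 ≈ 2.000.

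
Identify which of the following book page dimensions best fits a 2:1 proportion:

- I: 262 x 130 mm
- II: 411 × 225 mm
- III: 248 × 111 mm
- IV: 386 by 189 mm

Target 2:1 ≈ 2.000.
I: 2.015 (Δ0.015)  II: 1.827 (Δ0.173)  III: 2.234 (Δ0.234)  IV: 2.042 (Δ0.042)

I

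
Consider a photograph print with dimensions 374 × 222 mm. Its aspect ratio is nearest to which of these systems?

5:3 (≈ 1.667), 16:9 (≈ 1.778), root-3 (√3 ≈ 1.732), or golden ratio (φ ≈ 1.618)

5:3

374/222 ≈ 1.685. Nearest candidates are 5:3 (1.667, off by 0.018) and root-3 (1.732, off by 0.047).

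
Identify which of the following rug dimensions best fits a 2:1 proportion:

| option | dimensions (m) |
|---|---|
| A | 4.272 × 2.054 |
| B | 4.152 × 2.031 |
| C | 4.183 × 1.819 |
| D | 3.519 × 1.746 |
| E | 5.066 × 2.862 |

D

Ratios (long/short): A ≈ 2.080; B ≈ 2.044; C ≈ 2.300; D ≈ 2.015; E ≈ 1.770.
2:1 ≈ 2.000; option D is nearest (Δ 0.015).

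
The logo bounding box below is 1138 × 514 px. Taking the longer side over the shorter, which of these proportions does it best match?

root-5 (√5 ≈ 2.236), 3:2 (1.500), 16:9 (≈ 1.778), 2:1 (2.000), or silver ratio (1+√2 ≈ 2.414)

root-5

1138/514 ≈ 2.214. Nearest candidates are root-5 (2.236, off by 0.022) and silver ratio (2.414, off by 0.200).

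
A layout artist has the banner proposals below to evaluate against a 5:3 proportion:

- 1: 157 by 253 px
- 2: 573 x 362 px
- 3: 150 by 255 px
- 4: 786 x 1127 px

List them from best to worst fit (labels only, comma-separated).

3, 1, 2, 4

1: 253/157 ≈ 1.611 → |1.611 − 1.667| = 0.056
2: 573/362 ≈ 1.583 → |1.583 − 1.667| = 0.084
3: 255/150 ≈ 1.700 → |1.700 − 1.667| = 0.033
4: 1127/786 ≈ 1.434 → |1.434 − 1.667| = 0.233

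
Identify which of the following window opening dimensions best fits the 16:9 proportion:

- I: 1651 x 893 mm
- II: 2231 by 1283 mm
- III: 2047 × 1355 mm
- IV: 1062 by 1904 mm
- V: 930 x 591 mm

Target 16:9 ≈ 1.778.
I: 1.849 (Δ0.071)  II: 1.739 (Δ0.039)  III: 1.511 (Δ0.267)  IV: 1.793 (Δ0.015)  V: 1.574 (Δ0.204)

IV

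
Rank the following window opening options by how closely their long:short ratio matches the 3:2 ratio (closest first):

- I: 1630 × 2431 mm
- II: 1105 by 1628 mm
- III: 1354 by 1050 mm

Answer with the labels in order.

I: 2431/1630 ≈ 1.491 → |1.491 − 1.500| = 0.009
II: 1628/1105 ≈ 1.473 → |1.473 − 1.500| = 0.027
III: 1354/1050 ≈ 1.290 → |1.290 − 1.500| = 0.210

I, II, III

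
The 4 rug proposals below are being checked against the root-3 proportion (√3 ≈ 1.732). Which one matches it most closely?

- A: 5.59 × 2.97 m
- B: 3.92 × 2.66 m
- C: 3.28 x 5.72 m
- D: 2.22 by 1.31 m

C

Target root-3 ≈ 1.732.
A: 1.882 (Δ0.150)  B: 1.474 (Δ0.258)  C: 1.744 (Δ0.012)  D: 1.695 (Δ0.037)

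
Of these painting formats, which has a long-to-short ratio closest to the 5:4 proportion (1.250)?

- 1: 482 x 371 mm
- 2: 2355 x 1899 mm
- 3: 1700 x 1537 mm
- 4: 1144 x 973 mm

2

Ratios (long/short): 1 ≈ 1.299; 2 ≈ 1.240; 3 ≈ 1.106; 4 ≈ 1.176.
5:4 ≈ 1.250; option 2 is nearest (Δ 0.010).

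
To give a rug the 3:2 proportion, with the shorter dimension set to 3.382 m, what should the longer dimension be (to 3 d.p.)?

5.073 m

3:2 = 1.50000.
Longer side = 3.382 × 1.50000 ≈ 5.07300 → 5.073 m.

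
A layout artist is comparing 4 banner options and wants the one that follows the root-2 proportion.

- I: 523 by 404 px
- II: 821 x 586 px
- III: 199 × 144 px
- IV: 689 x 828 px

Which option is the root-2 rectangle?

Target root-2 ≈ 1.414.
I: 1.295 (Δ0.119)  II: 1.401 (Δ0.013)  III: 1.382 (Δ0.032)  IV: 1.202 (Δ0.212)

II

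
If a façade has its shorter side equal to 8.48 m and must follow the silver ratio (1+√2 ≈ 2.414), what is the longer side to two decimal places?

20.47 m

silver ratio ≈ 2.41421.
Longer side = 8.48 × 2.41421 ≈ 20.4725 → 20.47 m.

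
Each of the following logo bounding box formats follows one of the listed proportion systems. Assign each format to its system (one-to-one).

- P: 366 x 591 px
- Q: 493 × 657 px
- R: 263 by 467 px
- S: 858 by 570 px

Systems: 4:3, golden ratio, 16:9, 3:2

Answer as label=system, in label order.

P=golden ratio, Q=4:3, R=16:9, S=3:2

Ratios: P ≈ 1.615; Q ≈ 1.333; R ≈ 1.776; S ≈ 1.505.
Targets: 4:3 ≈ 1.333; golden ratio ≈ 1.618; 16:9 ≈ 1.778; 3:2 ≈ 1.500.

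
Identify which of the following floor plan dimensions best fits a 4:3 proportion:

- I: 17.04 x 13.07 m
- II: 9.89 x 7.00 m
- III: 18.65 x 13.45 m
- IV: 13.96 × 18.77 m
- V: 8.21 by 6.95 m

Ratios (long/short): I ≈ 1.304; II ≈ 1.413; III ≈ 1.387; IV ≈ 1.345; V ≈ 1.181.
4:3 ≈ 1.333; option IV is nearest (Δ 0.012).

IV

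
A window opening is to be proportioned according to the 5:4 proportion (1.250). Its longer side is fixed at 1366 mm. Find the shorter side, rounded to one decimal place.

1092.8 mm

5:4 = 1.25000.
Shorter side = 1366 ÷ 1.25000 ≈ 1092.800 → 1092.8 mm.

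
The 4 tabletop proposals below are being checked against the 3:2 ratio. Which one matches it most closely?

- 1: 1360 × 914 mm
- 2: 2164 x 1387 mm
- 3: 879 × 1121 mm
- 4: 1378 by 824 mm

Ratios (long/short): 1 ≈ 1.488; 2 ≈ 1.560; 3 ≈ 1.275; 4 ≈ 1.672.
3:2 ≈ 1.500; option 1 is nearest (Δ 0.012).

1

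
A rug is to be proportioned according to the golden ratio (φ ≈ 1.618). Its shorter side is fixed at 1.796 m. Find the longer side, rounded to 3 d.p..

golden ratio ≈ 1.61803.
Longer side = 1.796 × 1.61803 ≈ 2.90598 → 2.906 m.

2.906 m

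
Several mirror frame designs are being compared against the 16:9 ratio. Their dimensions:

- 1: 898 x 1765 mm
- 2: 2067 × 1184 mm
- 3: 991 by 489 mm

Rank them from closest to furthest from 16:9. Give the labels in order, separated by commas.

Ratios: 1 = 1765 / 898 ≈ 1.965; 2 = 2067 / 1184 ≈ 1.746; 3 = 991 / 489 ≈ 2.027.
|Δ from 1.778|: 1 0.187; 2 0.032; 3 0.249.

2, 1, 3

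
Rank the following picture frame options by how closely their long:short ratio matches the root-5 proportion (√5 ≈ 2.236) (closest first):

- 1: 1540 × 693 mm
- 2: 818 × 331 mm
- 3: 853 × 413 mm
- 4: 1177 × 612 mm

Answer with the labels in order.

1: 1540/693 ≈ 2.222 → |2.222 − 2.236| = 0.014
2: 818/331 ≈ 2.471 → |2.471 − 2.236| = 0.235
3: 853/413 ≈ 2.065 → |2.065 − 2.236| = 0.171
4: 1177/612 ≈ 1.923 → |1.923 − 2.236| = 0.313

1, 3, 2, 4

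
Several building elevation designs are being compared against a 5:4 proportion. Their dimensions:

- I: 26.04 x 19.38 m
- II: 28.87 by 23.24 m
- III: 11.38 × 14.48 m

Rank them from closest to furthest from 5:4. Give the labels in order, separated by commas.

II, III, I

I: 26.04/19.38 ≈ 1.344 → |1.344 − 1.250| = 0.094
II: 28.87/23.24 ≈ 1.242 → |1.242 − 1.250| = 0.008
III: 14.48/11.38 ≈ 1.272 → |1.272 − 1.250| = 0.022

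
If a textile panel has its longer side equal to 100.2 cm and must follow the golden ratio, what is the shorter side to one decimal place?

61.9 cm

golden ratio ≈ 1.61803.
Shorter side = 100.2 ÷ 1.61803 ≈ 61.927 → 61.9 cm.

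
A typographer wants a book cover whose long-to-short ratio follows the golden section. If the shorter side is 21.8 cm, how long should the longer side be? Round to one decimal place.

35.3 cm

golden ratio ≈ 1.61803.
Longer side = 21.8 × 1.61803 ≈ 35.273 → 35.3 cm.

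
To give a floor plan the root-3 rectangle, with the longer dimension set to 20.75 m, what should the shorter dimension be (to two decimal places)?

root-3 ≈ 1.73205.
Shorter side = 20.75 ÷ 1.73205 ≈ 11.9800 → 11.98 m.

11.98 m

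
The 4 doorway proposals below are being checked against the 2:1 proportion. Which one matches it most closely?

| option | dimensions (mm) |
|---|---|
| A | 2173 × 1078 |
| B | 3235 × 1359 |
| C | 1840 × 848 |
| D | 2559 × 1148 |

A

Target 2:1 ≈ 2.000.
A: 2.016 (Δ0.016)  B: 2.380 (Δ0.380)  C: 2.170 (Δ0.170)  D: 2.229 (Δ0.229)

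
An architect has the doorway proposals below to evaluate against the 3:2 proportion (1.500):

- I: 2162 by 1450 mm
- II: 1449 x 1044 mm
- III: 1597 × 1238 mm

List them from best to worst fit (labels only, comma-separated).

Ratios: I = 2162 / 1450 ≈ 1.491; II = 1449 / 1044 ≈ 1.388; III = 1597 / 1238 ≈ 1.290.
|Δ from 1.500|: I 0.009; II 0.112; III 0.210.

I, II, III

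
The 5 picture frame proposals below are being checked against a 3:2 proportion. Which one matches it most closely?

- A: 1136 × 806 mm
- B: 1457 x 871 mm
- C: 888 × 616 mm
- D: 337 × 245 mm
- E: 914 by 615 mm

Target 3:2 ≈ 1.500.
A: 1.409 (Δ0.091)  B: 1.673 (Δ0.173)  C: 1.442 (Δ0.058)  D: 1.376 (Δ0.124)  E: 1.486 (Δ0.014)

E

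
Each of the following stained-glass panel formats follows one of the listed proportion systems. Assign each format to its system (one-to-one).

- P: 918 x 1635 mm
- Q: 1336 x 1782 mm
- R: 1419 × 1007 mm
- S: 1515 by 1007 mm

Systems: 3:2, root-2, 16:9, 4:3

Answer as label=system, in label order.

P = 1635/918 ≈ 1.781 → 16:9 (1.778)
Q = 1782/1336 ≈ 1.334 → 4:3 (1.333)
R = 1419/1007 ≈ 1.409 → root-2 (1.414)
S = 1515/1007 ≈ 1.504 → 3:2 (1.500)

P=16:9, Q=4:3, R=root-2, S=3:2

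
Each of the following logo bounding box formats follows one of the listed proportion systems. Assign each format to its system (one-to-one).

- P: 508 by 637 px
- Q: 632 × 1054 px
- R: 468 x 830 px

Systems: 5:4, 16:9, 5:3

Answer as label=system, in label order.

P=5:4, Q=5:3, R=16:9

P = 637/508 ≈ 1.254 → 5:4 (1.250)
Q = 1054/632 ≈ 1.668 → 5:3 (1.667)
R = 830/468 ≈ 1.774 → 16:9 (1.778)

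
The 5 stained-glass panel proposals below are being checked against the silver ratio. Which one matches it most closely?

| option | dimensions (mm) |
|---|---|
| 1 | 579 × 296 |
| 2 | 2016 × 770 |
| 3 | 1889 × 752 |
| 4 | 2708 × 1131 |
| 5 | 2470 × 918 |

4

Target silver ratio ≈ 2.414.
1: 1.956 (Δ0.458)  2: 2.618 (Δ0.204)  3: 2.512 (Δ0.098)  4: 2.394 (Δ0.020)  5: 2.691 (Δ0.277)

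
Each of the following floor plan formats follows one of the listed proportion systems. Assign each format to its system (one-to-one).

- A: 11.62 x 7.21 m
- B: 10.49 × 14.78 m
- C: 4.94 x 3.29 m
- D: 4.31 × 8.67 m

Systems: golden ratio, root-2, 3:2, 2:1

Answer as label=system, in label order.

A=golden ratio, B=root-2, C=3:2, D=2:1

A = 11.62/7.21 ≈ 1.612 → golden ratio (1.618)
B = 14.78/10.49 ≈ 1.409 → root-2 (1.414)
C = 4.94/3.29 ≈ 1.502 → 3:2 (1.500)
D = 8.67/4.31 ≈ 2.012 → 2:1 (2.000)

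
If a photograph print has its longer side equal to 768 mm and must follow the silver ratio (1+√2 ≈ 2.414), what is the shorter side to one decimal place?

silver ratio ≈ 2.41421.
Shorter side = 768 ÷ 2.41421 ≈ 318.116 → 318.1 mm.

318.1 mm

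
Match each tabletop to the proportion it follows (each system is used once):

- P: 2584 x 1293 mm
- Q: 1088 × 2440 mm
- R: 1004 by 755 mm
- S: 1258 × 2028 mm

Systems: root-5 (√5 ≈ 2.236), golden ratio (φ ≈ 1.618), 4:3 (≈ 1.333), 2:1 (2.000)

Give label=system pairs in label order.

P = 2584/1293 ≈ 1.998 → 2:1 (2.000)
Q = 2440/1088 ≈ 2.243 → root-5 (2.236)
R = 1004/755 ≈ 1.330 → 4:3 (1.333)
S = 2028/1258 ≈ 1.612 → golden ratio (1.618)

P=2:1, Q=root-5, R=4:3, S=golden ratio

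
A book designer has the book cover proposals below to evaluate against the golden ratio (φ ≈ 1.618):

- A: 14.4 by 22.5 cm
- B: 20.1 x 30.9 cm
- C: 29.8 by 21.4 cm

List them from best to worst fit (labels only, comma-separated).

A, B, C

Ratios: A = 22.5 / 14.4 ≈ 1.562; B = 30.9 / 20.1 ≈ 1.537; C = 29.8 / 21.4 ≈ 1.393.
|Δ from 1.618|: A 0.056; B 0.081; C 0.225.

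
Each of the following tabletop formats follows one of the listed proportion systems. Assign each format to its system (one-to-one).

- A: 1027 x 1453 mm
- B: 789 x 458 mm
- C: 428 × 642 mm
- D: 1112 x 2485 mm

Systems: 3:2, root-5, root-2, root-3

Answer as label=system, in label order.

Ratios: A ≈ 1.415; B ≈ 1.723; C ≈ 1.500; D ≈ 2.235.
Targets: 3:2 ≈ 1.500; root-5 ≈ 2.236; root-2 ≈ 1.414; root-3 ≈ 1.732.

A=root-2, B=root-3, C=3:2, D=root-5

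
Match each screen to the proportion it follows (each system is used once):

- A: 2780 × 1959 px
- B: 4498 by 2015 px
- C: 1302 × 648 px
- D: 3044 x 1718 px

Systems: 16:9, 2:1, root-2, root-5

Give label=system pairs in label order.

A = 2780/1959 ≈ 1.419 → root-2 (1.414)
B = 4498/2015 ≈ 2.232 → root-5 (2.236)
C = 1302/648 ≈ 2.009 → 2:1 (2.000)
D = 3044/1718 ≈ 1.772 → 16:9 (1.778)

A=root-2, B=root-5, C=2:1, D=16:9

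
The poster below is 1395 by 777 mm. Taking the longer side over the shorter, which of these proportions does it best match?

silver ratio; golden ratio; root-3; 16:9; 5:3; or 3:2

16:9

Ratio = 1395 / 777 ≈ 1.795.
Distances: silver ratio 2.414 (Δ 0.619); golden ratio 1.618 (Δ 0.177); root-3 1.732 (Δ 0.063); 16:9 1.778 (Δ 0.017); 5:3 1.667 (Δ 0.128); 3:2 1.500 (Δ 0.295).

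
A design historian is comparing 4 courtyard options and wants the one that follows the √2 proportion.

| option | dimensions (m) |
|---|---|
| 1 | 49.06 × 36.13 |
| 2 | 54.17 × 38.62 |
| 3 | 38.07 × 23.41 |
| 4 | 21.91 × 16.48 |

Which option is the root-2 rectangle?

2

Ratios (long/short): 1 ≈ 1.358; 2 ≈ 1.403; 3 ≈ 1.626; 4 ≈ 1.329.
root-2 ≈ 1.414; option 2 is nearest (Δ 0.011).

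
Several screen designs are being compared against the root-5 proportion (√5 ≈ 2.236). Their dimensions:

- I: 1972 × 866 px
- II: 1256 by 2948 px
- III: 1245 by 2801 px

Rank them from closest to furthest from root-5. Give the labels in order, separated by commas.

Ratios: I = 1972 / 866 ≈ 2.277; II = 2948 / 1256 ≈ 2.347; III = 2801 / 1245 ≈ 2.250.
|Δ from 2.236|: I 0.041; II 0.111; III 0.014.

III, I, II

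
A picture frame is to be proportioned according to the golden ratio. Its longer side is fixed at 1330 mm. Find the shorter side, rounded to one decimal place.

822.0 mm

golden ratio ≈ 1.61803.
Shorter side = 1330 ÷ 1.61803 ≈ 821.987 → 822.0 mm.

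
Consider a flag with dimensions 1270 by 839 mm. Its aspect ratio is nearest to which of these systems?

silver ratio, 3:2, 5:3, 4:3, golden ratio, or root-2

1270/839 ≈ 1.514. Nearest candidates are 3:2 (1.500, off by 0.014) and root-2 (1.414, off by 0.100).

3:2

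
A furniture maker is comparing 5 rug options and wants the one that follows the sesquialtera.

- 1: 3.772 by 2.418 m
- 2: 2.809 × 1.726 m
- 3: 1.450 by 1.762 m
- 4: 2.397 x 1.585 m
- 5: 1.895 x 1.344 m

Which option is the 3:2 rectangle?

4

Target 3:2 ≈ 1.500.
1: 1.560 (Δ0.060)  2: 1.627 (Δ0.127)  3: 1.215 (Δ0.285)  4: 1.512 (Δ0.012)  5: 1.410 (Δ0.090)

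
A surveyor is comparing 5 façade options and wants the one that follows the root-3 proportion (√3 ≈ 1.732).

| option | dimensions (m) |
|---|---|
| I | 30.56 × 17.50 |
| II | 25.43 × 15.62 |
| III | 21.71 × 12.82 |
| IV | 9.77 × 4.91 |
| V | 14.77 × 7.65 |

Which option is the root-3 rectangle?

I

Ratios (long/short): I ≈ 1.746; II ≈ 1.628; III ≈ 1.693; IV ≈ 1.990; V ≈ 1.931.
root-3 ≈ 1.732; option I is nearest (Δ 0.014).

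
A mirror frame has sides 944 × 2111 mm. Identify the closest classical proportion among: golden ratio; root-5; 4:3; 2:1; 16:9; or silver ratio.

root-5

Ratio = 2111 / 944 ≈ 2.236.
Distances: golden ratio 1.618 (Δ 0.618); root-5 2.236 (Δ 0.000); 4:3 1.333 (Δ 0.903); 2:1 2.000 (Δ 0.236); 16:9 1.778 (Δ 0.458); silver ratio 2.414 (Δ 0.178).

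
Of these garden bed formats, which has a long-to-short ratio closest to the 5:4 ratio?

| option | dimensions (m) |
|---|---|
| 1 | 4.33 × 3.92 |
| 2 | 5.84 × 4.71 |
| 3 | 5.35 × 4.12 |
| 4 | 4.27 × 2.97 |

2

Ratios (long/short): 1 ≈ 1.105; 2 ≈ 1.240; 3 ≈ 1.299; 4 ≈ 1.438.
5:4 ≈ 1.250; option 2 is nearest (Δ 0.010).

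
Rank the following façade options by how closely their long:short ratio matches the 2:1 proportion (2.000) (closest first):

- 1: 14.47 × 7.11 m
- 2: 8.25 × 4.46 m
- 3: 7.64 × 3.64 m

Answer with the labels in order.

1, 3, 2

1: 14.47/7.11 ≈ 2.035 → |2.035 − 2.000| = 0.035
2: 8.25/4.46 ≈ 1.850 → |1.850 − 2.000| = 0.150
3: 7.64/3.64 ≈ 2.099 → |2.099 − 2.000| = 0.099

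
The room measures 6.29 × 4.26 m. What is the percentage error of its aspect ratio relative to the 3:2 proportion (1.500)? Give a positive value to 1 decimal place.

Ratio = 6.29 / 4.26 ≈ 1.4765.
Ideal 3:2 = 1.5000. |1.4765 − 1.5000| / 1.5000 ≈ 1.57% → 1.6%.

1.6%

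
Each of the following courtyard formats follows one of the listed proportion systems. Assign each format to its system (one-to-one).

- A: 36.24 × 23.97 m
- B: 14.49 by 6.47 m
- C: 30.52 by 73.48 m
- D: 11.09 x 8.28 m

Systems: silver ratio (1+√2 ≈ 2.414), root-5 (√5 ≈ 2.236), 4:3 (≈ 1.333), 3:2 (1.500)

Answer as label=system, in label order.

A=3:2, B=root-5, C=silver ratio, D=4:3

A = 36.24/23.97 ≈ 1.512 → 3:2 (1.500)
B = 14.49/6.47 ≈ 2.240 → root-5 (2.236)
C = 73.48/30.52 ≈ 2.408 → silver ratio (2.414)
D = 11.09/8.28 ≈ 1.339 → 4:3 (1.333)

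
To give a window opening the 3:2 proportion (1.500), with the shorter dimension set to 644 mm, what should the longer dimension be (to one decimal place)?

966.0 mm

3:2 = 1.50000.
Longer side = 644 × 1.50000 ≈ 966.000 → 966.0 mm.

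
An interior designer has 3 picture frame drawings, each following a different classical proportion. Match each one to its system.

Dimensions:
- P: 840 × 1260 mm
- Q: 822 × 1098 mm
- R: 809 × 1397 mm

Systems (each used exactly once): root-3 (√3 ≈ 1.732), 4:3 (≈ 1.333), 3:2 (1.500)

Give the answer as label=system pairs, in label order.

P = 1260/840 ≈ 1.500 → 3:2 (1.500)
Q = 1098/822 ≈ 1.336 → 4:3 (1.333)
R = 1397/809 ≈ 1.727 → root-3 (1.732)

P=3:2, Q=4:3, R=root-3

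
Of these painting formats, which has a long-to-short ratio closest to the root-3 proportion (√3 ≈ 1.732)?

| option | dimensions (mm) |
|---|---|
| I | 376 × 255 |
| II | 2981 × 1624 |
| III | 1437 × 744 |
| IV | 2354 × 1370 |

Ratios (long/short): I ≈ 1.475; II ≈ 1.836; III ≈ 1.931; IV ≈ 1.718.
root-3 ≈ 1.732; option IV is nearest (Δ 0.014).

IV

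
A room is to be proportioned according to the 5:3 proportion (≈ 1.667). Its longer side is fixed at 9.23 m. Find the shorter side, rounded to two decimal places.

5:3 ≈ 1.66667.
Shorter side = 9.23 ÷ 1.66667 ≈ 5.5380 → 5.54 m.

5.54 m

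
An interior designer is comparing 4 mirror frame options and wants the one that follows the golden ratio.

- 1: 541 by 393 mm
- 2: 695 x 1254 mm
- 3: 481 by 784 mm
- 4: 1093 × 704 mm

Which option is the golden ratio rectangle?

Ratios (long/short): 1 ≈ 1.377; 2 ≈ 1.804; 3 ≈ 1.630; 4 ≈ 1.553.
golden ratio ≈ 1.618; option 3 is nearest (Δ 0.012).

3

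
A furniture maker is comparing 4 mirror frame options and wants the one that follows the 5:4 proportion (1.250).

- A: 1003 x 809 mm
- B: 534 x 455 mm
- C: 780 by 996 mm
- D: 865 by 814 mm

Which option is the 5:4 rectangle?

Ratios (long/short): A ≈ 1.240; B ≈ 1.174; C ≈ 1.277; D ≈ 1.063.
5:4 ≈ 1.250; option A is nearest (Δ 0.010).

A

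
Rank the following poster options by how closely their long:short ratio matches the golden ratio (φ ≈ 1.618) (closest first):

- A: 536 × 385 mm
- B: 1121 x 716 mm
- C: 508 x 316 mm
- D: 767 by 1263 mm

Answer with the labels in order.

A: 536/385 ≈ 1.392 → |1.392 − 1.618| = 0.226
B: 1121/716 ≈ 1.566 → |1.566 − 1.618| = 0.052
C: 508/316 ≈ 1.608 → |1.608 − 1.618| = 0.010
D: 1263/767 ≈ 1.647 → |1.647 − 1.618| = 0.029

C, D, B, A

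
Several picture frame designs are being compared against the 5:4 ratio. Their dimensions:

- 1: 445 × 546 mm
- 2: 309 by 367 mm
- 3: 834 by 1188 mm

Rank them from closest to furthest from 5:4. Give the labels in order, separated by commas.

1, 2, 3

1: 546/445 ≈ 1.227 → |1.227 − 1.250| = 0.023
2: 367/309 ≈ 1.188 → |1.188 − 1.250| = 0.062
3: 1188/834 ≈ 1.424 → |1.424 − 1.250| = 0.174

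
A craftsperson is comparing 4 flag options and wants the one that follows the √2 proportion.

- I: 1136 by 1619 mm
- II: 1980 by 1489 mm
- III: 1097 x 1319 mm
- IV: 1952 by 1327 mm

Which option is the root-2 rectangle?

Ratios (long/short): I ≈ 1.425; II ≈ 1.330; III ≈ 1.202; IV ≈ 1.471.
root-2 ≈ 1.414; option I is nearest (Δ 0.011).

I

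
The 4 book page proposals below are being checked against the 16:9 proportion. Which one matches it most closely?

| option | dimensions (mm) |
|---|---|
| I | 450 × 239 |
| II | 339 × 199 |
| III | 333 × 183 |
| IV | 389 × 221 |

IV

Target 16:9 ≈ 1.778.
I: 1.883 (Δ0.105)  II: 1.704 (Δ0.074)  III: 1.820 (Δ0.042)  IV: 1.760 (Δ0.018)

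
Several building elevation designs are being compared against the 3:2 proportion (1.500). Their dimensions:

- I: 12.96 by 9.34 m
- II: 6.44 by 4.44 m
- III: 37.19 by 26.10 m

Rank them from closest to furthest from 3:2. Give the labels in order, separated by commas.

II, III, I

I: 12.96/9.34 ≈ 1.388 → |1.388 − 1.500| = 0.112
II: 6.44/4.44 ≈ 1.450 → |1.450 − 1.500| = 0.050
III: 37.19/26.10 ≈ 1.425 → |1.425 − 1.500| = 0.075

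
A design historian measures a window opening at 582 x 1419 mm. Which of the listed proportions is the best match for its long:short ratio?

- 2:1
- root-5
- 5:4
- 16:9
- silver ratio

silver ratio

Ratio = 1419 / 582 ≈ 2.438.
Distances: 2:1 2.000 (Δ 0.438); root-5 2.236 (Δ 0.202); 5:4 1.250 (Δ 1.188); 16:9 1.778 (Δ 0.660); silver ratio 2.414 (Δ 0.024).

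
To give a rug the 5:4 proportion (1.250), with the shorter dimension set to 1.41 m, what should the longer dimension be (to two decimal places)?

1.76 m

5:4 = 1.25000.
Longer side = 1.41 × 1.25000 ≈ 1.7625 → 1.76 m.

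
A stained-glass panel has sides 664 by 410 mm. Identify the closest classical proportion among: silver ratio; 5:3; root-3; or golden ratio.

golden ratio

Ratio = 664 / 410 ≈ 1.620.
Distances: silver ratio 2.414 (Δ 0.794); 5:3 1.667 (Δ 0.047); root-3 1.732 (Δ 0.112); golden ratio 1.618 (Δ 0.002).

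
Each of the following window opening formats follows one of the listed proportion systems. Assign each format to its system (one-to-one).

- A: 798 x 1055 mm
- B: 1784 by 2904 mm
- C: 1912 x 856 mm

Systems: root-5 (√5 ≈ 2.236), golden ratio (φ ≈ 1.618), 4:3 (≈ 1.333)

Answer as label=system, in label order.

A = 1055/798 ≈ 1.322 → 4:3 (1.333)
B = 2904/1784 ≈ 1.628 → golden ratio (1.618)
C = 1912/856 ≈ 2.234 → root-5 (2.236)

A=4:3, B=golden ratio, C=root-5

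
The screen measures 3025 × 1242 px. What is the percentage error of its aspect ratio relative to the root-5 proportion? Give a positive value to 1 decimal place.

8.9%

Ratio = 3025 / 1242 ≈ 2.4356.
Ideal root-5 ≈ 2.2361. |2.4356 − 2.2361| / 2.2361 ≈ 8.92% → 8.9%.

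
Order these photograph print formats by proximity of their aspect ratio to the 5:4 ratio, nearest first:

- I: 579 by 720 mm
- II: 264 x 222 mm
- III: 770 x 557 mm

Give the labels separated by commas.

I, II, III

Ratios: I = 720 / 579 ≈ 1.244; II = 264 / 222 ≈ 1.189; III = 770 / 557 ≈ 1.382.
|Δ from 1.250|: I 0.006; II 0.061; III 0.132.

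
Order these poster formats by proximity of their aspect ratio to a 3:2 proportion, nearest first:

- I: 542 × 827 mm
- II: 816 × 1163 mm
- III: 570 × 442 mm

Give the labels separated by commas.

I, II, III

Ratios: I = 827 / 542 ≈ 1.526; II = 1163 / 816 ≈ 1.425; III = 570 / 442 ≈ 1.290.
|Δ from 1.500|: I 0.026; II 0.075; III 0.210.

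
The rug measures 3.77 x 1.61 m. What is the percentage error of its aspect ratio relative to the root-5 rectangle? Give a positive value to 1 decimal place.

4.7%

Ratio = 3.77 / 1.61 ≈ 2.3416.
Ideal root-5 ≈ 2.2361. |2.3416 − 2.2361| / 2.2361 ≈ 4.72% → 4.7%.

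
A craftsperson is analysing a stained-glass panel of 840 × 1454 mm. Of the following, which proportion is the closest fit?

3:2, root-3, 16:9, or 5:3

1454/840 ≈ 1.731. Nearest candidates are root-3 (1.732, off by 0.001) and 16:9 (1.778, off by 0.047).

root-3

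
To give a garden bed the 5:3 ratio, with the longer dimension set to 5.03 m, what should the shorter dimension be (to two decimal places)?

3.02 m

5:3 ≈ 1.66667.
Shorter side = 5.03 ÷ 1.66667 ≈ 3.0180 → 3.02 m.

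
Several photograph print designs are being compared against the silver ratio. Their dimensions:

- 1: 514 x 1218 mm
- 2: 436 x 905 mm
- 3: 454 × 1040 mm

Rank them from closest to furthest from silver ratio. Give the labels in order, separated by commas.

Ratios: 1 = 1218 / 514 ≈ 2.370; 2 = 905 / 436 ≈ 2.076; 3 = 1040 / 454 ≈ 2.291.
|Δ from 2.414|: 1 0.044; 2 0.338; 3 0.123.

1, 3, 2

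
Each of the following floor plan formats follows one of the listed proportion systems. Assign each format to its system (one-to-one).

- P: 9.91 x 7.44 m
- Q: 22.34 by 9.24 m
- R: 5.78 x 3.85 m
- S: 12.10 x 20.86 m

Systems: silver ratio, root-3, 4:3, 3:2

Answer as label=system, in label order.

P=4:3, Q=silver ratio, R=3:2, S=root-3

Ratios: P ≈ 1.332; Q ≈ 2.418; R ≈ 1.501; S ≈ 1.724.
Targets: silver ratio ≈ 2.414; root-3 ≈ 1.732; 4:3 ≈ 1.333; 3:2 ≈ 1.500.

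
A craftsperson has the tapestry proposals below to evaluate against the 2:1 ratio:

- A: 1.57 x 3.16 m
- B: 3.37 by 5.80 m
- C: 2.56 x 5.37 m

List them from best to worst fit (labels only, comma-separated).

A, C, B

A: 3.16/1.57 ≈ 2.013 → |2.013 − 2.000| = 0.013
B: 5.80/3.37 ≈ 1.721 → |1.721 − 2.000| = 0.279
C: 5.37/2.56 ≈ 2.098 → |2.098 − 2.000| = 0.098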